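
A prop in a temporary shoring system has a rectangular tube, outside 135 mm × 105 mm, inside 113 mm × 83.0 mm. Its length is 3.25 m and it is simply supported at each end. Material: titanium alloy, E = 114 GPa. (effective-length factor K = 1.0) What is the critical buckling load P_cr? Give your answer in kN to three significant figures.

Weak-axis I_min = (h_o·b_o³ − h_i·b_i³)/12 with b_o = 105, b_i = 83.00 mm (shorter outer/inner sides).
I_min = (135×105³ − 113.0×83.00³)/12 = 7.639×10^6 mm⁴
I = 7.639×10^6 mm⁴ = 7.639×10^-6 m⁴
Effective length L_e = K·L = 1 × 3.25 = 3.250 m
P_cr = π²EI / L_e² = π² × 114×10⁹ × 7.639×10^-6 / 3.250² = 8.137×10^5 N

P_cr ≈ 814 kN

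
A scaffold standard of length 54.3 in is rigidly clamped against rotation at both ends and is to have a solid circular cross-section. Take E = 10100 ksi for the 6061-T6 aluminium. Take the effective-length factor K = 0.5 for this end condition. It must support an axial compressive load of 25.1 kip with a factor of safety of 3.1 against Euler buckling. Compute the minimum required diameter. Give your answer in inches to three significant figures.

d ≈ 1.85 in

Required P_cr = n·P = 3.1 × 25.1 = 77.81 kip
L_e = K·L = 0.5 × 54.3 = 27.15 in
Required I = P_cr·L_e²/(π²E) = 7.781×10^4 × 27.15² / (π² × 1.01×10^7) = 0.5754 in⁴
Solid circle: I = πd⁴/64  ⇒  d = (64I/π)^(1/4) = (64×0.5754/π)^(1/4) = 1.85 in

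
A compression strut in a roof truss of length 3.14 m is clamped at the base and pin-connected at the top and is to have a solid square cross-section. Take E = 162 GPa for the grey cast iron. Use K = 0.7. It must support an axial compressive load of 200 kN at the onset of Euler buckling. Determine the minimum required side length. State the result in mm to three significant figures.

L_e = K·L = 0.7 × 3.14 = 2.198 m
Required I = P_cr·L_e²/(π²E) = 2.000×10^5 × 2.198² / (π² × 1.62×10^11) = 6.043×10^-7 m⁴
I_req = 6.043×10^5 mm⁴
Solid square: I = a⁴/12  ⇒  a = (12I)^(1/4) = (12×6.043×10^5)^(1/4) = 51.9 mm

a ≈ 51.9 mm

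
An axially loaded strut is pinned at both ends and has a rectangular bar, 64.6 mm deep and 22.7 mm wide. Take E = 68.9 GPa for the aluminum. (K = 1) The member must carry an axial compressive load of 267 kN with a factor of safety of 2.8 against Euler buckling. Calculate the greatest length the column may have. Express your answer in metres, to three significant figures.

Buckling occurs about the weak axis: I_min = h·b³/12 with b = 22.7 mm (the shorter side).
I_min = 64.6×22.7³/12 = 6.297×10^4 mm⁴
I = 6.297×10^-8 m⁴
Required critical load P_cr = n·P = 2.8 × 267 = 747.6 kN = 7.476×10^5 N
From P_cr = π²EI/(K·L)²:  L = (1/K)·√(π²EI/P_cr) = (1/1)·√(π²×6.89×10^10×6.297×10^-8/7.476×10^5)
L = 0.239 m

L_max ≈ 0.239 m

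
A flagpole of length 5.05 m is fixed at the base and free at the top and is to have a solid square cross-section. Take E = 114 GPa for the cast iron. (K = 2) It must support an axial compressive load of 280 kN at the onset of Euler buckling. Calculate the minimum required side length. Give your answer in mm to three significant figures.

L_e = K·L = 2 × 5.05 = 10.10 m
Required I = P_cr·L_e²/(π²E) = 2.800×10^5 × 10.10² / (π² × 1.14×10^11) = 2.539×10^-5 m⁴
I_req = 2.539×10^7 mm⁴
Solid square: I = a⁴/12  ⇒  a = (12I)^(1/4) = (12×2.539×10^7)^(1/4) = 132 mm

a ≈ 132 mm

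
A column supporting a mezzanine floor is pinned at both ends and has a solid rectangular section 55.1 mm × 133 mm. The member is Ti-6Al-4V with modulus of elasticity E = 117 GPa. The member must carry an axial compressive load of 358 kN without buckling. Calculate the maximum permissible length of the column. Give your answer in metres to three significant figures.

Buckling occurs about the weak axis: I_min = h·b³/12 with b = 55.1 mm (the shorter side).
I_min = 133×55.1³/12 = 1.854×10^6 mm⁴
I = 1.854×10^-6 m⁴
At the buckling limit P_cr = P = 3.580×10^5 N
From P_cr = π²EI/(K·L)²:  L = (1/K)·√(π²EI/P_cr) = (1/1)·√(π²×1.17×10^11×1.854×10^-6/3.580×10^5)
L = 2.45 m

L_max ≈ 2.45 m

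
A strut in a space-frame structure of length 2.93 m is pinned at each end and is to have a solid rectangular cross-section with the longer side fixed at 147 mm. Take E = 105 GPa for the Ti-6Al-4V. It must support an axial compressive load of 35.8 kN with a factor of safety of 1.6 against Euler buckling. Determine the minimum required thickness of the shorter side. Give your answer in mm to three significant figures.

b ≈ 33.8 mm

Required P_cr = n·P = 1.6 × 35.8 = 57.28 kN
L_e = K·L = 1 × 2.93 = 2.930 m
Required I = P_cr·L_e²/(π²E) = 5.728×10^4 × 2.930² / (π² × 1.05×10^11) = 4.745×10^-7 m⁴
I_req = 4.745×10^5 mm⁴
Rectangle, weak axis: I_min = h·b³/12 with h = 147 mm fixed  ⇒  b = (12I/h)^(1/3) = 33.8 mm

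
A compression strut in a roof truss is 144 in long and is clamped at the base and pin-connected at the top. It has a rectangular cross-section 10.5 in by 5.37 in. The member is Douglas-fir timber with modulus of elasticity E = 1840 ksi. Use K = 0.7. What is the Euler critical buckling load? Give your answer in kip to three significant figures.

P_cr ≈ 242 kip

Buckling occurs about the weak axis: I_min = h·b³/12 with b = 5.37 in (the shorter side).
I_min = 10.5×5.37³/12 = 135.5 in⁴
Effective length L_e = K·L = 0.7 × 144 = 100.8 in
P_cr = π²EI / L_e² = π² × 1840×10³ × 135.5 / 100.8² = 2.422×10^5 lb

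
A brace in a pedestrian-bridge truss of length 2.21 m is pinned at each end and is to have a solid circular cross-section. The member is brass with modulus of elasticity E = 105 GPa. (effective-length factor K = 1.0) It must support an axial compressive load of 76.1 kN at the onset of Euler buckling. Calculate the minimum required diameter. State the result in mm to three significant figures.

d ≈ 52.0 mm

L_e = K·L = 1 × 2.21 = 2.210 m
Required I = P_cr·L_e²/(π²E) = 7.610×10^4 × 2.210² / (π² × 1.05×10^11) = 3.587×10^-7 m⁴
I_req = 3.587×10^5 mm⁴
Solid circle: I = πd⁴/64  ⇒  d = (64I/π)^(1/4) = (64×3.587×10^5/π)^(1/4) = 52.0 mm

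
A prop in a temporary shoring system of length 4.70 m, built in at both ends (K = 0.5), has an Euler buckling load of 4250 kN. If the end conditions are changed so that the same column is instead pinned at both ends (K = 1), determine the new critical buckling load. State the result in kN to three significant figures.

P_cr ∝ 1/K², so P_cr,new = P_cr,old × (K_old/K_new)² = 4250 × (0.5/1)²
= 4250 × 0.2500 = 1060 kN

P_cr ≈ 1060 kN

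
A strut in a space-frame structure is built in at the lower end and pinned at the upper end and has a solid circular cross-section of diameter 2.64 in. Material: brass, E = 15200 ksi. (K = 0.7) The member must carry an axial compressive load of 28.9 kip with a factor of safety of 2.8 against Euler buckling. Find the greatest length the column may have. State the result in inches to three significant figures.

I = πd⁴/64 = π×2.64⁴/64 = 2.384 in⁴
Required critical load P_cr = n·P = 2.8 × 28.9 = 80.92 kip = 8.092×10^4 lb
From P_cr = π²EI/(K·L)²:  L = (1/K)·√(π²EI/P_cr) = (1/0.7)·√(π²×1.52×10^7×2.384/8.092×10^4)
L = 95.0 in

L_max ≈ 95.0 in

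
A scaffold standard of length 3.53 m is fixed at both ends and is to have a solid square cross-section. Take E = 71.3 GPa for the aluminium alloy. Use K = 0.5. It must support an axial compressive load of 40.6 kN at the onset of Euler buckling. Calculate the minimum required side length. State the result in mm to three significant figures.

a ≈ 38.3 mm

L_e = K·L = 0.5 × 3.53 = 1.765 m
Required I = P_cr·L_e²/(π²E) = 4.060×10^4 × 1.765² / (π² × 7.13×10^10) = 1.797×10^-7 m⁴
I_req = 1.797×10^5 mm⁴
Solid square: I = a⁴/12  ⇒  a = (12I)^(1/4) = (12×1.797×10^5)^(1/4) = 38.3 mm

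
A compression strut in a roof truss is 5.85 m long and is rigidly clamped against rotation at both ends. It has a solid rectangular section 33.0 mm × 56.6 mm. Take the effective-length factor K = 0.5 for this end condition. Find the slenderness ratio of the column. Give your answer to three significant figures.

λ ≈ 307

For a rectangle r_min = b/√12 = 33.0/√12 = 9.526 mm
L_e = K·L = 0.5 × 5.85 m = 2.925 m = 2925.0 mm
λ = L_e / r_min = 2925.0 / 9.526 = 307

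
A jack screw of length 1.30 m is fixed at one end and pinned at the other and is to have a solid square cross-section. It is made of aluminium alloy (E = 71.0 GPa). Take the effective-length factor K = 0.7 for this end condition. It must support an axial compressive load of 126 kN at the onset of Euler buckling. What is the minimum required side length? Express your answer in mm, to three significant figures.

a ≈ 36.6 mm

L_e = K·L = 0.7 × 1.30 = 0.9100 m
Required I = P_cr·L_e²/(π²E) = 1.260×10^5 × 0.9100² / (π² × 7.10×10^10) = 1.489×10^-7 m⁴
I_req = 1.489×10^5 mm⁴
Solid square: I = a⁴/12  ⇒  a = (12I)^(1/4) = (12×1.489×10^5)^(1/4) = 36.6 mm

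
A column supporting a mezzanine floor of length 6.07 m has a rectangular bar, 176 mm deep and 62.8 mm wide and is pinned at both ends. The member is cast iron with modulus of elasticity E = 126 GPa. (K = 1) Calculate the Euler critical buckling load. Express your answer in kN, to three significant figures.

Buckling occurs about the weak axis: I_min = h·b³/12 with b = 62.8 mm (the shorter side).
I_min = 176×62.8³/12 = 3.633×10^6 mm⁴
I = 3.633×10^6 mm⁴ = 3.633×10^-6 m⁴
Effective length L_e = K·L = 1 × 6.07 = 6.070 m
P_cr = π²EI / L_e² = π² × 126×10⁹ × 3.633×10^-6 / 6.070² = 1.226×10^5 N

P_cr ≈ 123 kN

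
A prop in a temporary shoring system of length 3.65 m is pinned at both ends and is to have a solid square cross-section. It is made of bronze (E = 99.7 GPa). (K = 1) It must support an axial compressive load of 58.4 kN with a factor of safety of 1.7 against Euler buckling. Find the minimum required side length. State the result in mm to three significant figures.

Required P_cr = n·P = 1.7 × 58.4 = 99.28 kN
L_e = K·L = 1 × 3.65 = 3.650 m
Required I = P_cr·L_e²/(π²E) = 9.928×10^4 × 3.650² / (π² × 9.97×10^10) = 1.344×10^-6 m⁴
I_req = 1.344×10^6 mm⁴
Solid square: I = a⁴/12  ⇒  a = (12I)^(1/4) = (12×1.344×10^6)^(1/4) = 63.4 mm

a ≈ 63.4 mm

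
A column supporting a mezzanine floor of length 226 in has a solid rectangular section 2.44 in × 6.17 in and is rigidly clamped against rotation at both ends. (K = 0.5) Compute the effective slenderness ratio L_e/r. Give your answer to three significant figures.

For a rectangle r_min = b/√12 = 2.44/√12 = 0.7044 in
L_e = K·L = 0.5 × 226 = 113.0 in
λ = L_e / r_min = 113.00 / 0.7044 = 160

λ ≈ 160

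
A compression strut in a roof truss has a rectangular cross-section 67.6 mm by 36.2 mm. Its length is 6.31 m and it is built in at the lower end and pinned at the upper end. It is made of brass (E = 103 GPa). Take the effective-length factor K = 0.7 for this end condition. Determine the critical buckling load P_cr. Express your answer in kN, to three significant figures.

Buckling occurs about the weak axis: I_min = h·b³/12 with b = 36.2 mm (the shorter side).
I_min = 67.6×36.2³/12 = 2.672×10^5 mm⁴
I = 2.672×10^5 mm⁴ = 2.672×10^-7 m⁴
Effective length L_e = K·L = 0.7 × 6.31 = 4.417 m
P_cr = π²EI / L_e² = π² × 103×10⁹ × 2.672×10^-7 / 4.417² = 1.392×10^4 N

P_cr ≈ 13.9 kN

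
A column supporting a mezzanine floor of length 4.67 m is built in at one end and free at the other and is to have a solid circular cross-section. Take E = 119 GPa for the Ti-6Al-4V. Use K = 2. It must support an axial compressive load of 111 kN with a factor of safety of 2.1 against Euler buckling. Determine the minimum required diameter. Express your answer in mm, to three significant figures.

d ≈ 137 mm

Required P_cr = n·P = 2.1 × 111 = 233.1 kN
L_e = K·L = 2 × 4.67 = 9.340 m
Required I = P_cr·L_e²/(π²E) = 2.331×10^5 × 9.340² / (π² × 1.19×10^11) = 1.731×10^-5 m⁴
I_req = 1.731×10^7 mm⁴
Solid circle: I = πd⁴/64  ⇒  d = (64I/π)^(1/4) = (64×1.731×10^7/π)^(1/4) = 137 mm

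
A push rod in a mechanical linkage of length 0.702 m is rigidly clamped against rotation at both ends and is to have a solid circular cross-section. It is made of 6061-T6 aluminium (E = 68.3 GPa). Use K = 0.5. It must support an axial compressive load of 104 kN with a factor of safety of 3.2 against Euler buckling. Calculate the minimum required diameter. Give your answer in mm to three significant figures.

Required P_cr = n·P = 3.2 × 104 = 332.8 kN
L_e = K·L = 0.5 × 0.702 = 0.3510 m
Required I = P_cr·L_e²/(π²E) = 3.328×10^5 × 0.3510² / (π² × 6.83×10^10) = 6.082×10^-8 m⁴
I_req = 6.082×10^4 mm⁴
Solid circle: I = πd⁴/64  ⇒  d = (64I/π)^(1/4) = (64×6.082×10^4/π)^(1/4) = 33.4 mm

d ≈ 33.4 mm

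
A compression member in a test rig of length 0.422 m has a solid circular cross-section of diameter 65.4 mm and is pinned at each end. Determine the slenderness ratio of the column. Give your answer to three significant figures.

λ ≈ 25.8

For a solid circle r = d/4 = 65.4/4 = 16.35 mm
L_e = K·L = 1 × 0.422 m = 0.4220 m = 422.00 mm
λ = L_e / r_min = 422.00 / 16.35 = 25.8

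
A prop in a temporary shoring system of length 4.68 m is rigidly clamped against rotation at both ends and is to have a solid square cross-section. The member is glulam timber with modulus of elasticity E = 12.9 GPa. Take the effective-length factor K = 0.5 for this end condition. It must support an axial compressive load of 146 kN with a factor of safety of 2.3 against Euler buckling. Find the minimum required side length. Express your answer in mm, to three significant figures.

a ≈ 115 mm

Required P_cr = n·P = 2.3 × 146 = 335.8 kN
L_e = K·L = 0.5 × 4.68 = 2.340 m
Required I = P_cr·L_e²/(π²E) = 3.358×10^5 × 2.340² / (π² × 1.29×10^10) = 1.444×10^-5 m⁴
I_req = 1.444×10^7 mm⁴
Solid square: I = a⁴/12  ⇒  a = (12I)^(1/4) = (12×1.444×10^7)^(1/4) = 115 mm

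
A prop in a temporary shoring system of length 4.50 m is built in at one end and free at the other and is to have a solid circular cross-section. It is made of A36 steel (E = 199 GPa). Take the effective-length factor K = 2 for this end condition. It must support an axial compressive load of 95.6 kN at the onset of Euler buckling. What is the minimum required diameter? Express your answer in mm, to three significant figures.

d ≈ 94.7 mm

L_e = K·L = 2 × 4.50 = 9.000 m
Required I = P_cr·L_e²/(π²E) = 9.560×10^4 × 9.000² / (π² × 1.99×10^11) = 3.943×10^-6 m⁴
I_req = 3.943×10^6 mm⁴
Solid circle: I = πd⁴/64  ⇒  d = (64I/π)^(1/4) = (64×3.943×10^6/π)^(1/4) = 94.7 mm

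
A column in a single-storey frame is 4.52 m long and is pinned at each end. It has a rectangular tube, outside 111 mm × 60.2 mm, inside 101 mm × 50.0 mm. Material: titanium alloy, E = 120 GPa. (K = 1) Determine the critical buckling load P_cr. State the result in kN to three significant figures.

Weak-axis I_min = (h_o·b_o³ − h_i·b_i³)/12 with b_o = 60.2, b_i = 50.00 mm (shorter outer/inner sides).
I_min = (111×60.2³ − 101.0×50.00³)/12 = 9.660×10^5 mm⁴
I = 9.660×10^5 mm⁴ = 9.660×10^-7 m⁴
Effective length L_e = K·L = 1 × 4.52 = 4.520 m
P_cr = π²EI / L_e² = π² × 120×10⁹ × 9.660×10^-7 / 4.520² = 5.600×10^4 N

P_cr ≈ 56.0 kN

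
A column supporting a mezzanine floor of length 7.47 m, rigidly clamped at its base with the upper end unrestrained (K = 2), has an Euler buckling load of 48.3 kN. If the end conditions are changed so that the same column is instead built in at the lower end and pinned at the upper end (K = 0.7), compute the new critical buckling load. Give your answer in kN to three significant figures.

P_cr ≈ 394 kN

P_cr ∝ 1/K², so P_cr,new = P_cr,old × (K_old/K_new)² = 48.3 × (2/0.7)²
= 48.3 × 8.163 = 394 kN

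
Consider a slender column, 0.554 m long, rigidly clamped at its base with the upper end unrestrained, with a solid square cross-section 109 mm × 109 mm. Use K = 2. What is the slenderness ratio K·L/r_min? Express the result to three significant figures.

λ ≈ 35.2

For a square r = a/√12 = 109/√12 = 31.47 mm
L_e = K·L = 2 × 0.554 m = 1.108 m = 1108.0 mm
λ = L_e / r_min = 1108.0 / 31.47 = 35.2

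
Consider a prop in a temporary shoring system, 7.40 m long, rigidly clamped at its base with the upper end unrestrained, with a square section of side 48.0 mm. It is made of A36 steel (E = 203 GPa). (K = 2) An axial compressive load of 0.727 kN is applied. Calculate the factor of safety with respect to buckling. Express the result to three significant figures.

n ≈ 5.57

I = a⁴/12 = 48.0⁴/12 = 4.424×10^5 mm⁴
I = 4.424×10^5 mm⁴ = 4.424×10^-7 m⁴
Effective length L_e = K·L = 2 × 7.40 = 14.80 m
P_cr = π²EI / L_e² = π² × 203×10⁹ × 4.424×10^-7 / 14.80² = 4.046×10^3 N
Factor of safety n = P_cr / P = 4.0463 / 0.727 = 5.57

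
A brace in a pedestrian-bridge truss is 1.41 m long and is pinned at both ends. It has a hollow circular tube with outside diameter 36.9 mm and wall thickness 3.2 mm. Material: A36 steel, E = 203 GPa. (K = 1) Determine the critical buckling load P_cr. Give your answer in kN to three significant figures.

Inner diameter d_i = 36.9 − 2×3.2 = 30.50 mm
I = π(d_o⁴ − d_i⁴)/64 = π(36.9⁴ − 30.50⁴)/64 = 4.853×10^4 mm⁴
I = 4.853×10^4 mm⁴ = 4.853×10^-8 m⁴
Effective length L_e = K·L = 1 × 1.41 = 1.410 m
P_cr = π²EI / L_e² = π² × 203×10⁹ × 4.853×10^-8 / 1.410² = 4.891×10^4 N

P_cr ≈ 48.9 kN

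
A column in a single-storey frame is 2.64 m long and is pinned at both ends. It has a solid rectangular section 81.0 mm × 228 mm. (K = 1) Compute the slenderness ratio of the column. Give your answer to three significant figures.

For a rectangle r_min = b/√12 = 81.0/√12 = 23.38 mm
L_e = K·L = 1 × 2.64 m = 2.640 m = 2640.0 mm
λ = L_e / r_min = 2640.0 / 23.38 = 113

λ ≈ 113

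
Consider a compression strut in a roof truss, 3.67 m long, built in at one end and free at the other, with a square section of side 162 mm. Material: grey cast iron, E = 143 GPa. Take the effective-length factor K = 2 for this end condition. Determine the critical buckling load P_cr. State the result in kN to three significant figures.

P_cr ≈ 1500 kN

I = a⁴/12 = 162⁴/12 = 5.740×10^7 mm⁴
I = 5.740×10^7 mm⁴ = 5.740×10^-5 m⁴
Effective length L_e = K·L = 2 × 3.67 = 7.340 m
P_cr = π²EI / L_e² = π² × 143×10⁹ × 5.740×10^-5 / 7.340² = 1.504×10^6 N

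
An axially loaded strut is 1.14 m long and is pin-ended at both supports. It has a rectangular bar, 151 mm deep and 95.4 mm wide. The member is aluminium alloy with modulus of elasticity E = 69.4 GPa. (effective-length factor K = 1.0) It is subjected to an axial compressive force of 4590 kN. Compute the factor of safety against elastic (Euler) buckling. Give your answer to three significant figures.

n ≈ 1.25

Buckling occurs about the weak axis: I_min = h·b³/12 with b = 95.4 mm (the shorter side).
I_min = 151×95.4³/12 = 1.093×10^7 mm⁴
I = 1.093×10^7 mm⁴ = 1.093×10^-5 m⁴
Effective length L_e = K·L = 1 × 1.14 = 1.140 m
P_cr = π²EI / L_e² = π² × 69.4×10⁹ × 1.093×10^-5 / 1.140² = 5.758×10^6 N
Factor of safety n = P_cr / P = 5758.2 / 4590 = 1.25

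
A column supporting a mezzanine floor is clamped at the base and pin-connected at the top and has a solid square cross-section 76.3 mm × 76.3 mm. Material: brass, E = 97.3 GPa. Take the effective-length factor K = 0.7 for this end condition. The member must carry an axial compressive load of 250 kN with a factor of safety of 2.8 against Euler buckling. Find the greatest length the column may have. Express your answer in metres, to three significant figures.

I = a⁴/12 = 76.3⁴/12 = 2.824×10^6 mm⁴
I = 2.824×10^-6 m⁴
Required critical load P_cr = n·P = 2.8 × 250 = 700.0 kN = 7.000×10^5 N
From P_cr = π²EI/(K·L)²:  L = (1/K)·√(π²EI/P_cr) = (1/0.7)·√(π²×9.73×10^10×2.824×10^-6/7.000×10^5)
L = 2.81 m

L_max ≈ 2.81 m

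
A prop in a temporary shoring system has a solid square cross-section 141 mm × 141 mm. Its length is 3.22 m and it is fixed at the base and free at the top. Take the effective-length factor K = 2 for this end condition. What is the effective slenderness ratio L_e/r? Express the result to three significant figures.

λ ≈ 158

For a square r = a/√12 = 141/√12 = 40.70 mm
L_e = K·L = 2 × 3.22 m = 6.440 m = 6440.0 mm
λ = L_e / r_min = 6440.0 / 40.70 = 158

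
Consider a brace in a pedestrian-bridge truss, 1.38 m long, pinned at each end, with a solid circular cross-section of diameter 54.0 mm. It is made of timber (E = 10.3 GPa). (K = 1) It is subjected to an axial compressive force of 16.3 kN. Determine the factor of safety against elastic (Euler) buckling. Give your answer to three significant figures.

I = πd⁴/64 = π×54.0⁴/64 = 4.174×10^5 mm⁴
I = 4.174×10^5 mm⁴ = 4.174×10^-7 m⁴
Effective length L_e = K·L = 1 × 1.38 = 1.380 m
P_cr = π²EI / L_e² = π² × 10.3×10⁹ × 4.174×10^-7 / 1.380² = 2.228×10^4 N
Factor of safety n = P_cr / P = 22.280 / 16.3 = 1.37

n ≈ 1.37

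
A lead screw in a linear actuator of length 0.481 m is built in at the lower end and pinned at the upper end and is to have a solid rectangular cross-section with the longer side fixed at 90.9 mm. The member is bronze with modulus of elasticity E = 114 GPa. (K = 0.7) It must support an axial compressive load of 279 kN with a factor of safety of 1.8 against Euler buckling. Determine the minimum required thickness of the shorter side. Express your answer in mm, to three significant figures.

b ≈ 18.8 mm

Required P_cr = n·P = 1.8 × 279 = 502.2 kN
L_e = K·L = 0.7 × 0.481 = 0.3367 m
Required I = P_cr·L_e²/(π²E) = 5.022×10^5 × 0.3367² / (π² × 1.14×10^11) = 5.060×10^-8 m⁴
I_req = 5.060×10^4 mm⁴
Rectangle, weak axis: I_min = h·b³/12 with h = 90.9 mm fixed  ⇒  b = (12I/h)^(1/3) = 18.8 mm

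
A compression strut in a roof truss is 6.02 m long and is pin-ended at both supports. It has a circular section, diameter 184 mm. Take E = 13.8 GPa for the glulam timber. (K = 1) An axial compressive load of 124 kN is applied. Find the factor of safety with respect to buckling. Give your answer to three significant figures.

I = πd⁴/64 = π×184⁴/64 = 5.627×10^7 mm⁴
I = 5.627×10^7 mm⁴ = 5.627×10^-5 m⁴
Effective length L_e = K·L = 1 × 6.02 = 6.020 m
P_cr = π²EI / L_e² = π² × 13.8×10⁹ × 5.627×10^-5 / 6.020² = 2.115×10^5 N
Factor of safety n = P_cr / P = 211.46 / 124 = 1.71

n ≈ 1.71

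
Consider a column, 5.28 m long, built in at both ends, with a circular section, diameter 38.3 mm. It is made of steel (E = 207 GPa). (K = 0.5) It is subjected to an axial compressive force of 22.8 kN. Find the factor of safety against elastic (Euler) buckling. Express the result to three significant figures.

I = πd⁴/64 = π×38.3⁴/64 = 1.056×10^5 mm⁴
I = 1.056×10^5 mm⁴ = 1.056×10^-7 m⁴
Effective length L_e = K·L = 0.5 × 5.28 = 2.640 m
P_cr = π²EI / L_e² = π² × 207×10⁹ × 1.056×10^-7 / 2.640² = 3.096×10^4 N
Factor of safety n = P_cr / P = 30.962 / 22.8 = 1.36

n ≈ 1.36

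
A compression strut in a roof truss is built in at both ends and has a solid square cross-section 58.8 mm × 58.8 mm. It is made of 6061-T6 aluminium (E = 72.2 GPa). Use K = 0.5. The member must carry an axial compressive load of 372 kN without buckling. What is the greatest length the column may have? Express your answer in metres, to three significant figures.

I = a⁴/12 = 58.8⁴/12 = 9.962×10^5 mm⁴
I = 9.962×10^-7 m⁴
At the buckling limit P_cr = P = 3.720×10^5 N
From P_cr = π²EI/(K·L)²:  L = (1/K)·√(π²EI/P_cr) = (1/0.5)·√(π²×7.22×10^10×9.962×10^-7/3.720×10^5)
L = 2.76 m

L_max ≈ 2.76 m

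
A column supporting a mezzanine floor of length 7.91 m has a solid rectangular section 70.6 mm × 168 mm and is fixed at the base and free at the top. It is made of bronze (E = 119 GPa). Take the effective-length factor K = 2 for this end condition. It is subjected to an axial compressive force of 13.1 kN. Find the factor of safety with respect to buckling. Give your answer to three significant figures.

n ≈ 1.76

Buckling occurs about the weak axis: I_min = h·b³/12 with b = 70.6 mm (the shorter side).
I_min = 168×70.6³/12 = 4.927×10^6 mm⁴
I = 4.927×10^6 mm⁴ = 4.927×10^-6 m⁴
Effective length L_e = K·L = 2 × 7.91 = 15.82 m
P_cr = π²EI / L_e² = π² × 119×10⁹ × 4.927×10^-6 / 15.82² = 2.312×10^4 N
Factor of safety n = P_cr / P = 23.119 / 13.1 = 1.76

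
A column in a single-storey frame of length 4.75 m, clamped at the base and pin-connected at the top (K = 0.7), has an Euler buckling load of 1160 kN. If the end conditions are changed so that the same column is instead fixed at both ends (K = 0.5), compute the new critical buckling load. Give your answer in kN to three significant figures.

P_cr ≈ 2270 kN

P_cr ∝ 1/K², so P_cr,new = P_cr,old × (K_old/K_new)² = 1160 × (0.7/0.5)²
= 1160 × 1.960 = 2270 kN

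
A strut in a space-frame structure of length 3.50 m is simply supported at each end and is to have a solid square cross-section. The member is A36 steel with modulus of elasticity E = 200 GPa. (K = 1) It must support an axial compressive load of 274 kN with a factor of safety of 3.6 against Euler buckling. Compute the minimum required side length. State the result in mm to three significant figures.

a ≈ 92.6 mm

Required P_cr = n·P = 3.6 × 274 = 986.4 kN
L_e = K·L = 1 × 3.50 = 3.500 m
Required I = P_cr·L_e²/(π²E) = 9.864×10^5 × 3.500² / (π² × 2.00×10^11) = 6.122×10^-6 m⁴
I_req = 6.122×10^6 mm⁴
Solid square: I = a⁴/12  ⇒  a = (12I)^(1/4) = (12×6.122×10^6)^(1/4) = 92.6 mm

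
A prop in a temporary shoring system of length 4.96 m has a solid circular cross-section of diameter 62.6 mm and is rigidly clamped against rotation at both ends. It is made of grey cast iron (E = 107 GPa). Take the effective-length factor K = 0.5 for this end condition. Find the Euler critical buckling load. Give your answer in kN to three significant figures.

I = πd⁴/64 = π×62.6⁴/64 = 7.538×10^5 mm⁴
I = 7.538×10^5 mm⁴ = 7.538×10^-7 m⁴
Effective length L_e = K·L = 0.5 × 4.96 = 2.480 m
P_cr = π²EI / L_e² = π² × 107×10⁹ × 7.538×10^-7 / 2.480² = 1.294×10^5 N

P_cr ≈ 129 kN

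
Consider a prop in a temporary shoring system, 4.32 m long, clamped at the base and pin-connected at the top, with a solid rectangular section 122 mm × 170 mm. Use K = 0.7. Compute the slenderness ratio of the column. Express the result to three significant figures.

λ ≈ 85.9

Buckling occurs about the weak axis: I_min = h·b³/12 with b = 122 mm (the shorter side).
I_min = 170×122³/12 = 2.572×10^7 mm⁴
A = 2.074×10^4 mm²;  r_min = √(I/A) = √(2.572×10^7/2.074×10^4) = 35.22 mm
L_e = K·L = 0.7 × 4.32 m = 3.024 m = 3024.0 mm
λ = L_e / r_min = 3024.0 / 35.22 = 85.9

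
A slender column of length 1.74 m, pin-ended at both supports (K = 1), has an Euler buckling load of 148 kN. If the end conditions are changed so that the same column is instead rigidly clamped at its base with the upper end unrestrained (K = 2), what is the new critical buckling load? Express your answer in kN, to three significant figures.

P_cr ≈ 37.0 kN

P_cr ∝ 1/K², so P_cr,new = P_cr,old × (K_old/K_new)² = 148 × (1/2)²
= 148 × 0.2500 = 37.0 kN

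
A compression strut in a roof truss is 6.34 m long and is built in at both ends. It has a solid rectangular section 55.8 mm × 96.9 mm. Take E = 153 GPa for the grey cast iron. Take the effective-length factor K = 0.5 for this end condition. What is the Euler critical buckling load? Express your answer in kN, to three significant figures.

Buckling occurs about the weak axis: I_min = h·b³/12 with b = 55.8 mm (the shorter side).
I_min = 96.9×55.8³/12 = 1.403×10^6 mm⁴
I = 1.403×10^6 mm⁴ = 1.403×10^-6 m⁴
Effective length L_e = K·L = 0.5 × 6.34 = 3.170 m
P_cr = π²EI / L_e² = π² × 153×10⁹ × 1.403×10^-6 / 3.170² = 2.108×10^5 N

P_cr ≈ 211 kN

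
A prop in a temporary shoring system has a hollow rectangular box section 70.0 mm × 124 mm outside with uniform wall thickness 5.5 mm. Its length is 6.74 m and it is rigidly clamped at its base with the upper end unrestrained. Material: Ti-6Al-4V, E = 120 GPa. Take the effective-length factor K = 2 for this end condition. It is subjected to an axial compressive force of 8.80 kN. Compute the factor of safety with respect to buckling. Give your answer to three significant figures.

n ≈ 1.19

Inner dimensions: h_i = 124 − 2×5.5 = 113.0 mm, b_i = 70.0 − 2×5.5 = 59.00 mm
Weak-axis I_min = (h_o·b_o³ − h_i·b_i³)/12 with b_o = 70.0, b_i = 59.00 mm (shorter outer/inner sides).
I_min = (124×70.0³ − 113.0×59.00³)/12 = 1.610×10^6 mm⁴
I = 1.610×10^6 mm⁴ = 1.610×10^-6 m⁴
Effective length L_e = K·L = 2 × 6.74 = 13.48 m
P_cr = π²EI / L_e² = π² × 120×10⁹ × 1.610×10^-6 / 13.48² = 1.050×10^4 N
Factor of safety n = P_cr / P = 10.496 / 8.80 = 1.19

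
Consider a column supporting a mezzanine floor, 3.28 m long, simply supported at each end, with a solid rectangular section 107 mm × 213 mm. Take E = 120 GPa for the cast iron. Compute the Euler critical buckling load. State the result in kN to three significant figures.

Buckling occurs about the weak axis: I_min = h·b³/12 with b = 107 mm (the shorter side).
I_min = 213×107³/12 = 2.174×10^7 mm⁴
I = 2.174×10^7 mm⁴ = 2.174×10^-5 m⁴
Effective length L_e = K·L = 1 × 3.28 = 3.280 m
P_cr = π²EI / L_e² = π² × 120×10⁹ × 2.174×10^-5 / 3.280² = 2.394×10^6 N

P_cr ≈ 2390 kN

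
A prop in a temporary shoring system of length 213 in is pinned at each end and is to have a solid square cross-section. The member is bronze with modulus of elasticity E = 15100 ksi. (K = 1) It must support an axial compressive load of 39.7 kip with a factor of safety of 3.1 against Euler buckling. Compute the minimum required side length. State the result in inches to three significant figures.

Required P_cr = n·P = 3.1 × 39.7 = 123.1 kip
L_e = K·L = 1 × 213 = 213.0 in
Required I = P_cr·L_e²/(π²E) = 1.231×10^5 × 213.0² / (π² × 1.51×10^7) = 37.47 in⁴
Solid square: I = a⁴/12  ⇒  a = (12I)^(1/4) = (12×37.47)^(1/4) = 4.60 in

a ≈ 4.60 in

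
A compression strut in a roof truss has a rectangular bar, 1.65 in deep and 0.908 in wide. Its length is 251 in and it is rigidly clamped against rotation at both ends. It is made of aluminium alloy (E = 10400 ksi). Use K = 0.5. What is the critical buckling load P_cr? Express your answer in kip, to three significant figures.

Buckling occurs about the weak axis: I_min = h·b³/12 with b = 0.908 in (the shorter side).
I_min = 1.65×0.908³/12 = 0.1029 in⁴
Effective length L_e = K·L = 0.5 × 251 = 125.5 in
P_cr = π²EI / L_e² = π² × 10400×10³ × 0.1029 / 125.5² = 670.8 lb

P_cr ≈ 0.671 kip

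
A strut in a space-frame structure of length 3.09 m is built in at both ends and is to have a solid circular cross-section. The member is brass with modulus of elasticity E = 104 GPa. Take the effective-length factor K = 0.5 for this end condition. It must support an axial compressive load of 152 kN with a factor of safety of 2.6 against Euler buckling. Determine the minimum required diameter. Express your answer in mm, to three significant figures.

Required P_cr = n·P = 2.6 × 152 = 395.2 kN
L_e = K·L = 0.5 × 3.09 = 1.545 m
Required I = P_cr·L_e²/(π²E) = 3.952×10^5 × 1.545² / (π² × 1.04×10^11) = 9.191×10^-7 m⁴
I_req = 9.191×10^5 mm⁴
Solid circle: I = πd⁴/64  ⇒  d = (64I/π)^(1/4) = (64×9.191×10^5/π)^(1/4) = 65.8 mm

d ≈ 65.8 mm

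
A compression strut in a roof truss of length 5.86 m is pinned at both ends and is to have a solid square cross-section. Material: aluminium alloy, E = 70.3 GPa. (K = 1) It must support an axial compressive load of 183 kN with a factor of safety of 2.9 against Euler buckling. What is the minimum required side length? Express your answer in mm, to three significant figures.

Required P_cr = n·P = 2.9 × 183 = 530.7 kN
L_e = K·L = 1 × 5.86 = 5.860 m
Required I = P_cr·L_e²/(π²E) = 5.307×10^5 × 5.860² / (π² × 7.03×10^10) = 2.627×10^-5 m⁴
I_req = 2.627×10^7 mm⁴
Solid square: I = a⁴/12  ⇒  a = (12I)^(1/4) = (12×2.627×10^7)^(1/4) = 133 mm

a ≈ 133 mm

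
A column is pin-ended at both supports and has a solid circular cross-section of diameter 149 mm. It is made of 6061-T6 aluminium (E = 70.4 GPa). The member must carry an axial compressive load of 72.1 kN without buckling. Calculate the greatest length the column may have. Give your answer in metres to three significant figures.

L_max ≈ 15.3 m

I = πd⁴/64 = π×149⁴/64 = 2.419×10^7 mm⁴
I = 2.419×10^-5 m⁴
At the buckling limit P_cr = P = 7.210×10^4 N
From P_cr = π²EI/(K·L)²:  L = (1/K)·√(π²EI/P_cr) = (1/1)·√(π²×7.04×10^10×2.419×10^-5/7.210×10^4)
L = 15.3 m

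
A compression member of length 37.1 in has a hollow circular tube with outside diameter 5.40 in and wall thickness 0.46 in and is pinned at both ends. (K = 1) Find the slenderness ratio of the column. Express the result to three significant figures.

Inner diameter d_i = 5.40 − 2×0.46 = 4.480 in
I = π(d_o⁴ − d_i⁴)/64 = π(5.40⁴ − 4.480⁴)/64 = 21.97 in⁴
A = 7.139 in²;  r_min = √(I/A) = √(21.97/7.139) = 1.754 in
L_e = K·L = 1 × 37.1 = 37.10 in
λ = L_e / r_min = 37.100 / 1.754 = 21.2

λ ≈ 21.2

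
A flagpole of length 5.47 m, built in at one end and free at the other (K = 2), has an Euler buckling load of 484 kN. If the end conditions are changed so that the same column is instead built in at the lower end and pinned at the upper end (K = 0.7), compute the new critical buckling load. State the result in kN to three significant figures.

P_cr ∝ 1/K², so P_cr,new = P_cr,old × (K_old/K_new)² = 484 × (2/0.7)²
= 484 × 8.163 = 3950 kN

P_cr ≈ 3950 kN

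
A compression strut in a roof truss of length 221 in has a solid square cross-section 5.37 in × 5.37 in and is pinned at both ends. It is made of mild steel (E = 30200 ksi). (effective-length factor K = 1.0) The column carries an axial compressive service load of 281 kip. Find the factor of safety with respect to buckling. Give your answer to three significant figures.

I = a⁴/12 = 5.37⁴/12 = 69.30 in⁴
Effective length L_e = K·L = 1 × 221 = 221.0 in
P_cr = π²EI / L_e² = π² × 30200×10³ × 69.30 / 221.0² = 4.229×10^5 lb
Factor of safety n = P_cr / P = 422.90 / 281 = 1.50

n ≈ 1.50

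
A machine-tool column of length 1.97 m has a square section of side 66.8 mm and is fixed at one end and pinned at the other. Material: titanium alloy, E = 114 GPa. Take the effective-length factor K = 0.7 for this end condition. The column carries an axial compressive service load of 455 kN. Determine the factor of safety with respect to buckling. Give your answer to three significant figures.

I = a⁴/12 = 66.8⁴/12 = 1.659×10^6 mm⁴
I = 1.659×10^6 mm⁴ = 1.659×10^-6 m⁴
Effective length L_e = K·L = 0.7 × 1.97 = 1.379 m
P_cr = π²EI / L_e² = π² × 114×10⁹ × 1.659×10^-6 / 1.379² = 9.817×10^5 N
Factor of safety n = P_cr / P = 981.75 / 455 = 2.16

n ≈ 2.16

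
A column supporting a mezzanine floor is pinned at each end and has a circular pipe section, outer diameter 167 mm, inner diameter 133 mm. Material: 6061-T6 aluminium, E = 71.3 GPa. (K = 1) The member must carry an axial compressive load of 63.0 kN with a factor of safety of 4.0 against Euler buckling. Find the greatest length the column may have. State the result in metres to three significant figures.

d_o = 167 mm, d_i = 133 mm
I = π(d_o⁴ − d_i⁴)/64 = π(167⁴ − 133.0⁴)/64 = 2.282×10^7 mm⁴
I = 2.282×10^-5 m⁴
Required critical load P_cr = n·P = 4.0 × 63.0 = 252.0 kN = 2.520×10^5 N
From P_cr = π²EI/(K·L)²:  L = (1/K)·√(π²EI/P_cr) = (1/1)·√(π²×7.13×10^10×2.282×10^-5/2.520×10^5)
L = 7.98 m

L_max ≈ 7.98 m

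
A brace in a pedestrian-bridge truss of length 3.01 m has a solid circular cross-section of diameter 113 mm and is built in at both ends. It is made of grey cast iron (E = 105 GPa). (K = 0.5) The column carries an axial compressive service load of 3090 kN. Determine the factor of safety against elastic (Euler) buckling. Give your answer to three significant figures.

n ≈ 1.19

I = πd⁴/64 = π×113⁴/64 = 8.004×10^6 mm⁴
I = 8.004×10^6 mm⁴ = 8.004×10^-6 m⁴
Effective length L_e = K·L = 0.5 × 3.01 = 1.505 m
P_cr = π²EI / L_e² = π² × 105×10⁹ × 8.004×10^-6 / 1.505² = 3.662×10^6 N
Factor of safety n = P_cr / P = 3661.8 / 3090 = 1.19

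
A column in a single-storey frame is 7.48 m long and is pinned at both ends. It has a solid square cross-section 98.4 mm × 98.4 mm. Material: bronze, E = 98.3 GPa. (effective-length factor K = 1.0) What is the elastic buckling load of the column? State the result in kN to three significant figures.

I = a⁴/12 = 98.4⁴/12 = 7.813×10^6 mm⁴
I = 7.813×10^6 mm⁴ = 7.813×10^-6 m⁴
Effective length L_e = K·L = 1 × 7.48 = 7.480 m
P_cr = π²EI / L_e² = π² × 98.3×10⁹ × 7.813×10^-6 / 7.480² = 1.355×10^5 N

P_cr ≈ 135 kN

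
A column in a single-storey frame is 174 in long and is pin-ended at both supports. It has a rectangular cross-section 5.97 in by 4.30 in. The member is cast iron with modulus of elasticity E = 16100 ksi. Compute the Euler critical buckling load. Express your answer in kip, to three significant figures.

Buckling occurs about the weak axis: I_min = h·b³/12 with b = 4.30 in (the shorter side).
I_min = 5.97×4.30³/12 = 39.55 in⁴
Effective length L_e = K·L = 1 × 174 = 174.0 in
P_cr = π²EI / L_e² = π² × 16100×10³ × 39.55 / 174.0² = 2.076×10^5 lb

P_cr ≈ 208 kip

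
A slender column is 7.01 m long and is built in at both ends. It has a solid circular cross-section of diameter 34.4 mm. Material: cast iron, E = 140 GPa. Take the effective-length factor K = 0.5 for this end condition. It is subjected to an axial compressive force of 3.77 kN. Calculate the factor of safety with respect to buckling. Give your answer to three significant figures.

I = πd⁴/64 = π×34.4⁴/64 = 6.874×10^4 mm⁴
I = 6.874×10^4 mm⁴ = 6.874×10^-8 m⁴
Effective length L_e = K·L = 0.5 × 7.01 = 3.505 m
P_cr = π²EI / L_e² = π² × 140×10⁹ × 6.874×10^-8 / 3.505² = 7.731×10^3 N
Factor of safety n = P_cr / P = 7.7314 / 3.77 = 2.05

n ≈ 2.05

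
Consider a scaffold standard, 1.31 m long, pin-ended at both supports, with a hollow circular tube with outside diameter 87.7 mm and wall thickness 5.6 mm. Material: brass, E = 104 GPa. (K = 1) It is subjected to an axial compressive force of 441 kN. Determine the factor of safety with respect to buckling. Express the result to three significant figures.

Inner diameter d_i = 87.7 − 2×5.6 = 76.50 mm
I = π(d_o⁴ − d_i⁴)/64 = π(87.7⁴ − 76.50⁴)/64 = 1.223×10^6 mm⁴
I = 1.223×10^6 mm⁴ = 1.223×10^-6 m⁴
Effective length L_e = K·L = 1 × 1.31 = 1.310 m
P_cr = π²EI / L_e² = π² × 104×10⁹ × 1.223×10^-6 / 1.310² = 7.313×10^5 N
Factor of safety n = P_cr / P = 731.28 / 441 = 1.66

n ≈ 1.66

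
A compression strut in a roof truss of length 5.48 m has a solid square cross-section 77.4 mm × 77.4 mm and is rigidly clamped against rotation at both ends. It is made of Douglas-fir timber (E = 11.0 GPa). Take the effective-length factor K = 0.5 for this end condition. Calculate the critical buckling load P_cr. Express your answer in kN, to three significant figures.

I = a⁴/12 = 77.4⁴/12 = 2.991×10^6 mm⁴
I = 2.991×10^6 mm⁴ = 2.991×10^-6 m⁴
Effective length L_e = K·L = 0.5 × 5.48 = 2.740 m
P_cr = π²EI / L_e² = π² × 11.0×10⁹ × 2.991×10^-6 / 2.740² = 4.325×10^4 N

P_cr ≈ 43.2 kN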